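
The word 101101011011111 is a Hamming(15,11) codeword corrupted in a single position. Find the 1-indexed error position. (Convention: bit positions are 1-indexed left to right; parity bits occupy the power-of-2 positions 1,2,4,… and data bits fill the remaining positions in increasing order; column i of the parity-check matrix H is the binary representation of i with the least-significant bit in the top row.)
Syndrome s = H · r^T (mod 2), r = 101101011011111:
  s[0] = (101010101010101)·(101101011011111) mod 2 = 1+0+1+0+0+0+0+0+1+0+1+0+1+0+1 mod 2 = 0
  s[1] = (011001100110011)·(101101011011111) mod 2 = 0+0+1+0+0+1+0+0+0+0+1+0+0+1+1 mod 2 = 1
  s[2] = (000111100001111)·(101101011011111) mod 2 = 0+0+0+1+0+1+0+0+0+0+0+1+1+1+1 mod 2 = 0
  s[3] = (000000011111111)·(101101011011111) mod 2 = 0+0+0+0+0+0+0+1+1+0+1+1+1+1+1 mod 2 = 1
Syndrome = 0101
Column i of H is the binary representation of i, so the syndrome is the binary index of the flipped bit.
Read s = 0101 with s[0] as LSB: 0·2^0 + 1·2^1 + 0·2^2 + 1·2^3 = 10.
Error is at bit position 10.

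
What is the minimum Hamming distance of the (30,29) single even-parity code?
d_min = 2 (flipping one data bit also flips the parity bit, so the two closest codewords differ in exactly 2 positions).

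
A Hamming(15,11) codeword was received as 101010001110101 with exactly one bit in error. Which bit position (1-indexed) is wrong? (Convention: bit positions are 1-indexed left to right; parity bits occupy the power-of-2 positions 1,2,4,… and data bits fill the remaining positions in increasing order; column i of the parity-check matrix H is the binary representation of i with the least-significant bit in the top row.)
Syndrome s = H · r^T (mod 2), r = 101010001110101:
  s[0] = (101010101010101)·(101010001110101) mod 2 = 1+0+1+0+1+0+0+0+1+0+1+0+1+0+1 mod 2 = 1
  s[1] = (011001100110011)·(101010001110101) mod 2 = 0+0+1+0+0+0+0+0+0+1+1+0+0+0+1 mod 2 = 0
  s[2] = (000111100001111)·(101010001110101) mod 2 = 0+0+0+0+1+0+0+0+0+0+0+0+1+0+1 mod 2 = 1
  s[3] = (000000011111111)·(101010001110101) mod 2 = 0+0+0+0+0+0+0+0+1+1+1+0+1+0+1 mod 2 = 1
Syndrome = 1011
Column i of H is the binary representation of i, so the syndrome is the binary index of the flipped bit.
Read s = 1011 with s[0] as LSB: 1·2^0 + 0·2^1 + 1·2^2 + 1·2^3 = 13.
Error is at bit position 13.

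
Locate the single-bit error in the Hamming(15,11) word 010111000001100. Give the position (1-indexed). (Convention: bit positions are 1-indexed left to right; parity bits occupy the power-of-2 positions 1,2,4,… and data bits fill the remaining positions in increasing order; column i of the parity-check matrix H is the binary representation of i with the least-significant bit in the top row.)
Syndrome s = H · r^T (mod 2), r = 010111000001100:
  s[0] = (101010101010101)·(010111000001100) mod 2 = 0+0+0+0+1+0+0+0+0+0+0+0+1+0+0 mod 2 = 0
  s[1] = (011001100110011)·(010111000001100) mod 2 = 0+1+0+0+0+1+0+0+0+0+0+0+0+0+0 mod 2 = 0
  s[2] = (000111100001111)·(010111000001100) mod 2 = 0+0+0+1+1+1+0+0+0+0+0+1+1+0+0 mod 2 = 1
  s[3] = (000000011111111)·(010111000001100) mod 2 = 0+0+0+0+0+0+0+0+0+0+0+1+1+0+0 mod 2 = 0
Syndrome = 0010
Column i of H is the binary representation of i, so the syndrome is the binary index of the flipped bit.
Read s = 0010 with s[0] as LSB: 0·2^0 + 0·2^1 + 1·2^2 + 0·2^3 = 4.
Error is at bit position 4.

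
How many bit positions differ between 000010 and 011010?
XOR = 011000, count of 1s = 2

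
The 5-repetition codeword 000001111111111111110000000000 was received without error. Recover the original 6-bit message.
Split into 5-bit blocks: 00000 11111 11111 11111 00000 00000
Data = 011100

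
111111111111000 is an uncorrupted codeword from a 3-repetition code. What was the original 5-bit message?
Split into 3-bit blocks: 111 111 111 111 000
Data = 11110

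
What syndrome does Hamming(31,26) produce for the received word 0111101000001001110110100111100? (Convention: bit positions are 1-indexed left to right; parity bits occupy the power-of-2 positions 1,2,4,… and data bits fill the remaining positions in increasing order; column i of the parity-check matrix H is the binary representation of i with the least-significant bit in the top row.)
Syndrome s = H · r^T (mod 2), r = 0111101000001001110110100111100:
  s[0] = (1010101010101010101010101010101)·(0111101000001001110110100111100) mod 2 = 0+0+1+0+1+0+1+0+0+0+0+0+1+0+0+0+1+0+0+0+1+0+1+0+0+0+1+0+1+0+0 mod 2 = 1
  s[1] = (0110011001100110011001100110011)·(0111101000001001110110100111100) mod 2 = 0+1+1+0+0+0+1+0+0+0+0+0+0+0+0+0+0+1+0+0+0+0+1+0+0+1+1+0+0+0+0 mod 2 = 1
  s[2] = (0001111000011110000111100001111)·(0111101000001001110110100111100) mod 2 = 0+0+0+1+1+0+1+0+0+0+0+0+1+0+0+0+0+0+0+1+1+0+1+0+0+0+0+1+1+0+0 mod 2 = 1
  s[3] = (0000000111111110000000011111111)·(0111101000001001110110100111100) mod 2 = 0+0+0+0+0+0+0+0+0+0+0+0+1+0+0+0+0+0+0+0+0+0+0+0+0+1+1+1+1+0+0 mod 2 = 1
  s[4] = (0000000000000001111111111111111)·(0111101000001001110110100111100) mod 2 = 0+0+0+0+0+0+0+0+0+0+0+0+0+0+0+1+1+1+0+1+1+0+1+0+0+1+1+1+1+0+0 mod 2 = 0
Syndrome = 11110
Non-zero syndrome: error at position 15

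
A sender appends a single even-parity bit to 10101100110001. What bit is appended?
Sum of data bits: 1+0+1+0+1+1+0+0+1+1+0+0+0+1 = 7.
7 mod 2 = 1, so parity bit = 1.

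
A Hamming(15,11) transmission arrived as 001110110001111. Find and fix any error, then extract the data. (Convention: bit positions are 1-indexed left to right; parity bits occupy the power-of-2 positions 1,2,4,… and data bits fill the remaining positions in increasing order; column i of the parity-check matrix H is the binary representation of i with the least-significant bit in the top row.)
Syndrome s = H · r^T (mod 2), r = 001110110001111:
  s[0] = (101010101010101)·(001110110001111) mod 2 = 0+0+1+0+1+0+1+0+0+0+0+0+1+0+1 mod 2 = 1
  s[1] = (011001100110011)·(001110110001111) mod 2 = 0+0+1+0+0+0+1+0+0+0+0+0+0+1+1 mod 2 = 0
  s[2] = (000111100001111)·(001110110001111) mod 2 = 0+0+0+1+1+0+1+0+0+0+0+1+1+1+1 mod 2 = 1
  s[3] = (000000011111111)·(001110110001111) mod 2 = 0+0+0+0+0+0+0+1+0+0+0+1+1+1+1 mod 2 = 1
Syndrome = 1011
Column 13 of H equals this syndrome → error at bit 13 (1-indexed).
Flip bit 13: 001110110001111 → 001110110001011
Extract data bits at positions {3,5,6,7,9,10,11,12,13,14,15}: 11010001011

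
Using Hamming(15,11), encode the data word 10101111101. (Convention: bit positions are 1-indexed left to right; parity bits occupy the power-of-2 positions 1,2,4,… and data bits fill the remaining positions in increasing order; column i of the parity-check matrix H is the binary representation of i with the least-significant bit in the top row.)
Codeword c = d · G (mod 2), d = 10101111101:
  c[0] = d·G[:,0] = (10101111101)·(11011010101) mod 2 = 1+0+0+0+1+0+1+0+1+0+1 mod 2 = 1
  c[1] = d·G[:,1] = (10101111101)·(10110110011) mod 2 = 1+0+1+0+0+1+1+0+0+0+1 mod 2 = 1
  c[2] = d·G[:,2] = (10101111101)·(10000000000) mod 2 = 1+0+0+0+0+0+0+0+0+0+0 mod 2 = 1
  c[3] = d·G[:,3] = (10101111101)·(01110001111) mod 2 = 0+0+1+0+0+0+0+1+1+0+1 mod 2 = 0
  c[4] = d·G[:,4] = (10101111101)·(01000000000) mod 2 = 0+0+0+0+0+0+0+0+0+0+0 mod 2 = 0
  c[5] = d·G[:,5] = (10101111101)·(00100000000) mod 2 = 0+0+1+0+0+0+0+0+0+0+0 mod 2 = 1
  c[6] = d·G[:,6] = (10101111101)·(00010000000) mod 2 = 0+0+0+0+0+0+0+0+0+0+0 mod 2 = 0
  c[7] = d·G[:,7] = (10101111101)·(00001111111) mod 2 = 0+0+0+0+1+1+1+1+1+0+1 mod 2 = 0
  c[8] = d·G[:,8] = (10101111101)·(00001000000) mod 2 = 0+0+0+0+1+0+0+0+0+0+0 mod 2 = 1
  c[9] = d·G[:,9] = (10101111101)·(00000100000) mod 2 = 0+0+0+0+0+1+0+0+0+0+0 mod 2 = 1
  c[10] = d·G[:,10] = (10101111101)·(00000010000) mod 2 = 0+0+0+0+0+0+1+0+0+0+0 mod 2 = 1
  c[11] = d·G[:,11] = (10101111101)·(00000001000) mod 2 = 0+0+0+0+0+0+0+1+0+0+0 mod 2 = 1
  c[12] = d·G[:,12] = (10101111101)·(00000000100) mod 2 = 0+0+0+0+0+0+0+0+1+0+0 mod 2 = 1
  c[13] = d·G[:,13] = (10101111101)·(00000000010) mod 2 = 0+0+0+0+0+0+0+0+0+0+0 mod 2 = 0
  c[14] = d·G[:,14] = (10101111101)·(00000000001) mod 2 = 0+0+0+0+0+0+0+0+0+0+1 mod 2 = 1
Codeword = 111001001111101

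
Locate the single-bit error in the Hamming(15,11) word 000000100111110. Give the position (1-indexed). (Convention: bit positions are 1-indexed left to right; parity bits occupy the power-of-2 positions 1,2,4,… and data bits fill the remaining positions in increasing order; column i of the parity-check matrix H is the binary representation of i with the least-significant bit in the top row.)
Syndrome s = H · r^T (mod 2), r = 000000100111110:
  s[0] = (101010101010101)·(000000100111110) mod 2 = 0+0+0+0+0+0+1+0+0+0+1+0+1+0+0 mod 2 = 1
  s[1] = (011001100110011)·(000000100111110) mod 2 = 0+0+0+0+0+0+1+0+0+1+1+0+0+1+0 mod 2 = 0
  s[2] = (000111100001111)·(000000100111110) mod 2 = 0+0+0+0+0+0+1+0+0+0+0+1+1+1+0 mod 2 = 0
  s[3] = (000000011111111)·(000000100111110) mod 2 = 0+0+0+0+0+0+0+0+0+1+1+1+1+1+0 mod 2 = 1
Syndrome = 1001
Column i of H is the binary representation of i, so the syndrome is the binary index of the flipped bit.
Read s = 1001 with s[0] as LSB: 1·2^0 + 0·2^1 + 0·2^2 + 1·2^3 = 9.
Error is at bit position 9.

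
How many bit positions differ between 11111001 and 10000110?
XOR = 01111111, count of 1s = 7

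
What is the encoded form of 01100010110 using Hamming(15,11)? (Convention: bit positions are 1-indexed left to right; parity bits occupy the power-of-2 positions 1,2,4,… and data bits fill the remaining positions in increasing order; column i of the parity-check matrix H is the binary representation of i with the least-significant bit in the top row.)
Codeword c = d · G (mod 2), d = 01100010110:
  c[0] = d·G[:,0] = (01100010110)·(11011010101) mod 2 = 0+1+0+0+0+0+1+0+1+0+0 mod 2 = 1
  c[1] = d·G[:,1] = (01100010110)·(10110110011) mod 2 = 0+0+1+0+0+0+1+0+0+1+0 mod 2 = 1
  c[2] = d·G[:,2] = (01100010110)·(10000000000) mod 2 = 0+0+0+0+0+0+0+0+0+0+0 mod 2 = 0
  c[3] = d·G[:,3] = (01100010110)·(01110001111) mod 2 = 0+1+1+0+0+0+0+0+1+1+0 mod 2 = 0
  c[4] = d·G[:,4] = (01100010110)·(01000000000) mod 2 = 0+1+0+0+0+0+0+0+0+0+0 mod 2 = 1
  c[5] = d·G[:,5] = (01100010110)·(00100000000) mod 2 = 0+0+1+0+0+0+0+0+0+0+0 mod 2 = 1
  c[6] = d·G[:,6] = (01100010110)·(00010000000) mod 2 = 0+0+0+0+0+0+0+0+0+0+0 mod 2 = 0
  c[7] = d·G[:,7] = (01100010110)·(00001111111) mod 2 = 0+0+0+0+0+0+1+0+1+1+0 mod 2 = 1
  c[8] = d·G[:,8] = (01100010110)·(00001000000) mod 2 = 0+0+0+0+0+0+0+0+0+0+0 mod 2 = 0
  c[9] = d·G[:,9] = (01100010110)·(00000100000) mod 2 = 0+0+0+0+0+0+0+0+0+0+0 mod 2 = 0
  c[10] = d·G[:,10] = (01100010110)·(00000010000) mod 2 = 0+0+0+0+0+0+1+0+0+0+0 mod 2 = 1
  c[11] = d·G[:,11] = (01100010110)·(00000001000) mod 2 = 0+0+0+0+0+0+0+0+0+0+0 mod 2 = 0
  c[12] = d·G[:,12] = (01100010110)·(00000000100) mod 2 = 0+0+0+0+0+0+0+0+1+0+0 mod 2 = 1
  c[13] = d·G[:,13] = (01100010110)·(00000000010) mod 2 = 0+0+0+0+0+0+0+0+0+1+0 mod 2 = 1
  c[14] = d·G[:,14] = (01100010110)·(00000000001) mod 2 = 0+0+0+0+0+0+0+0+0+0+0 mod 2 = 0
Codeword = 110011010010110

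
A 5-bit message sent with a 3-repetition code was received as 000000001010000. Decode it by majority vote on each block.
Split into 3-bit blocks and majority-vote each:
  block 1 = 000: 0 ones, 3 zeros → 0
  block 2 = 000: 0 ones, 3 zeros → 0
  block 3 = 001: 1 ones, 2 zeros → 0
  block 4 = 010: 1 ones, 2 zeros → 0
  block 5 = 000: 0 ones, 3 zeros → 0
Decoded = 00000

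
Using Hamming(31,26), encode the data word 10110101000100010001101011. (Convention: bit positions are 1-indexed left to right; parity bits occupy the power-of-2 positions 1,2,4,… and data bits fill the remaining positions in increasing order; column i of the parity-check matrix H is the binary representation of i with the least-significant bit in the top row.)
Codeword c = d · G (mod 2), d = 10110101000100010001101011:
  c[0] = d·G[:,0] = (10110101000100010001101011)·(11011010101101010101010101) mod 2 = 1+0+0+1+0+0+0+0+0+0+0+1+0+0+0+1+0+0+0+1+0+0+0+0+0+1 mod 2 = 0
  c[1] = d·G[:,1] = (10110101000100010001101011)·(10110110011011001100110011) mod 2 = 1+0+1+1+0+1+0+0+0+0+0+0+0+0+0+0+0+0+0+0+1+0+0+0+1+1 mod 2 = 1
  c[2] = d·G[:,2] = (10110101000100010001101011)·(10000000000000000000000000) mod 2 = 1+0+0+0+0+0+0+0+0+0+0+0+0+0+0+0+0+0+0+0+0+0+0+0+0+0 mod 2 = 1
  c[3] = d·G[:,3] = (10110101000100010001101011)·(01110001111000111100001111) mod 2 = 0+0+1+1+0+0+0+1+0+0+0+0+0+0+0+1+0+0+0+0+0+0+1+0+1+1 mod 2 = 1
  c[4] = d·G[:,4] = (10110101000100010001101011)·(01000000000000000000000000) mod 2 = 0+0+0+0+0+0+0+0+0+0+0+0+0+0+0+0+0+0+0+0+0+0+0+0+0+0 mod 2 = 0
  c[5] = d·G[:,5] = (10110101000100010001101011)·(00100000000000000000000000) mod 2 = 0+0+1+0+0+0+0+0+0+0+0+0+0+0+0+0+0+0+0+0+0+0+0+0+0+0 mod 2 = 1
  c[6] = d·G[:,6] = (10110101000100010001101011)·(00010000000000000000000000) mod 2 = 0+0+0+1+0+0+0+0+0+0+0+0+0+0+0+0+0+0+0+0+0+0+0+0+0+0 mod 2 = 1
  c[7] = d·G[:,7] = (10110101000100010001101011)·(00001111111000000011111111) mod 2 = 0+0+0+0+0+1+0+1+0+0+0+0+0+0+0+0+0+0+0+1+1+0+1+0+1+1 mod 2 = 1
  c[8] = d·G[:,8] = (10110101000100010001101011)·(00001000000000000000000000) mod 2 = 0+0+0+0+0+0+0+0+0+0+0+0+0+0+0+0+0+0+0+0+0+0+0+0+0+0 mod 2 = 0
  c[9] = d·G[:,9] = (10110101000100010001101011)·(00000100000000000000000000) mod 2 = 0+0+0+0+0+1+0+0+0+0+0+0+0+0+0+0+0+0+0+0+0+0+0+0+0+0 mod 2 = 1
  c[10] = d·G[:,10] = (10110101000100010001101011)·(00000010000000000000000000) mod 2 = 0+0+0+0+0+0+0+0+0+0+0+0+0+0+0+0+0+0+0+0+0+0+0+0+0+0 mod 2 = 0
  c[11] = d·G[:,11] = (10110101000100010001101011)·(00000001000000000000000000) mod 2 = 0+0+0+0+0+0+0+1+0+0+0+0+0+0+0+0+0+0+0+0+0+0+0+0+0+0 mod 2 = 1
  c[12] = d·G[:,12] = (10110101000100010001101011)·(00000000100000000000000000) mod 2 = 0+0+0+0+0+0+0+0+0+0+0+0+0+0+0+0+0+0+0+0+0+0+0+0+0+0 mod 2 = 0
  c[13] = d·G[:,13] = (10110101000100010001101011)·(00000000010000000000000000) mod 2 = 0+0+0+0+0+0+0+0+0+0+0+0+0+0+0+0+0+0+0+0+0+0+0+0+0+0 mod 2 = 0
  c[14] = d·G[:,14] = (10110101000100010001101011)·(00000000001000000000000000) mod 2 = 0+0+0+0+0+0+0+0+0+0+0+0+0+0+0+0+0+0+0+0+0+0+0+0+0+0 mod 2 = 0
  c[15] = d·G[:,15] = (10110101000100010001101011)·(00000000000111111111111111) mod 2 = 0+0+0+0+0+0+0+0+0+0+0+1+0+0+0+1+0+0+0+1+1+0+1+0+1+1 mod 2 = 1
  c[16] = d·G[:,16] = (10110101000100010001101011)·(00000000000100000000000000) mod 2 = 0+0+0+0+0+0+0+0+0+0+0+1+0+0+0+0+0+0+0+0+0+0+0+0+0+0 mod 2 = 1
  c[17] = d·G[:,17] = (10110101000100010001101011)·(00000000000010000000000000) mod 2 = 0+0+0+0+0+0+0+0+0+0+0+0+0+0+0+0+0+0+0+0+0+0+0+0+0+0 mod 2 = 0
  c[18] = d·G[:,18] = (10110101000100010001101011)·(00000000000001000000000000) mod 2 = 0+0+0+0+0+0+0+0+0+0+0+0+0+0+0+0+0+0+0+0+0+0+0+0+0+0 mod 2 = 0
  c[19] = d·G[:,19] = (10110101000100010001101011)·(00000000000000100000000000) mod 2 = 0+0+0+0+0+0+0+0+0+0+0+0+0+0+0+0+0+0+0+0+0+0+0+0+0+0 mod 2 = 0
  c[20] = d·G[:,20] = (10110101000100010001101011)·(00000000000000010000000000) mod 2 = 0+0+0+0+0+0+0+0+0+0+0+0+0+0+0+1+0+0+0+0+0+0+0+0+0+0 mod 2 = 1
  c[21] = d·G[:,21] = (10110101000100010001101011)·(00000000000000001000000000) mod 2 = 0+0+0+0+0+0+0+0+0+0+0+0+0+0+0+0+0+0+0+0+0+0+0+0+0+0 mod 2 = 0
  c[22] = d·G[:,22] = (10110101000100010001101011)·(00000000000000000100000000) mod 2 = 0+0+0+0+0+0+0+0+0+0+0+0+0+0+0+0+0+0+0+0+0+0+0+0+0+0 mod 2 = 0
  c[23] = d·G[:,23] = (10110101000100010001101011)·(00000000000000000010000000) mod 2 = 0+0+0+0+0+0+0+0+0+0+0+0+0+0+0+0+0+0+0+0+0+0+0+0+0+0 mod 2 = 0
  c[24] = d·G[:,24] = (10110101000100010001101011)·(00000000000000000001000000) mod 2 = 0+0+0+0+0+0+0+0+0+0+0+0+0+0+0+0+0+0+0+1+0+0+0+0+0+0 mod 2 = 1
  c[25] = d·G[:,25] = (10110101000100010001101011)·(00000000000000000000100000) mod 2 = 0+0+0+0+0+0+0+0+0+0+0+0+0+0+0+0+0+0+0+0+1+0+0+0+0+0 mod 2 = 1
  c[26] = d·G[:,26] = (10110101000100010001101011)·(00000000000000000000010000) mod 2 = 0+0+0+0+0+0+0+0+0+0+0+0+0+0+0+0+0+0+0+0+0+0+0+0+0+0 mod 2 = 0
  c[27] = d·G[:,27] = (10110101000100010001101011)·(00000000000000000000001000) mod 2 = 0+0+0+0+0+0+0+0+0+0+0+0+0+0+0+0+0+0+0+0+0+0+1+0+0+0 mod 2 = 1
  c[28] = d·G[:,28] = (10110101000100010001101011)·(00000000000000000000000100) mod 2 = 0+0+0+0+0+0+0+0+0+0+0+0+0+0+0+0+0+0+0+0+0+0+0+0+0+0 mod 2 = 0
  c[29] = d·G[:,29] = (10110101000100010001101011)·(00000000000000000000000010) mod 2 = 0+0+0+0+0+0+0+0+0+0+0+0+0+0+0+0+0+0+0+0+0+0+0+0+1+0 mod 2 = 1
  c[30] = d·G[:,30] = (10110101000100010001101011)·(00000000000000000000000001) mod 2 = 0+0+0+0+0+0+0+0+0+0+0+0+0+0+0+0+0+0+0+0+0+0+0+0+0+1 mod 2 = 1
Codeword = 0111011101010001100010001101011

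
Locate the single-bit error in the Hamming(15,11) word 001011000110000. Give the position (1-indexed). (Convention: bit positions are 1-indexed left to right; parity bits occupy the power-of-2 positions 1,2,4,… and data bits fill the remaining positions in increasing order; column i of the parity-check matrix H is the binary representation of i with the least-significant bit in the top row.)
Syndrome s = H · r^T (mod 2), r = 001011000110000:
  s[0] = (101010101010101)·(001011000110000) mod 2 = 0+0+1+0+1+0+0+0+0+0+1+0+0+0+0 mod 2 = 1
  s[1] = (011001100110011)·(001011000110000) mod 2 = 0+0+1+0+0+1+0+0+0+1+1+0+0+0+0 mod 2 = 0
  s[2] = (000111100001111)·(001011000110000) mod 2 = 0+0+0+0+1+1+0+0+0+0+0+0+0+0+0 mod 2 = 0
  s[3] = (000000011111111)·(001011000110000) mod 2 = 0+0+0+0+0+0+0+0+0+1+1+0+0+0+0 mod 2 = 0
Syndrome = 1000
Column i of H is the binary representation of i, so the syndrome is the binary index of the flipped bit.
Read s = 1000 with s[0] as LSB: 1·2^0 + 0·2^1 + 0·2^2 + 0·2^3 = 1.
Error is at bit position 1.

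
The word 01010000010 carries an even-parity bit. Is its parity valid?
Sum of all bits: 0+1+0+1+0+0+0+0+0+1+0 = 3; 3 mod 2 = 1. Result is 1 → parity error detected.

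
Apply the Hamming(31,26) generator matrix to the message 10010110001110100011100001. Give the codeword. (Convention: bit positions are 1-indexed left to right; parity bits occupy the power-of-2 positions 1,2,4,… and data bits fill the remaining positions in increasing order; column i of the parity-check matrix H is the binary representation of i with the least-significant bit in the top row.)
Codeword c = d · G (mod 2), d = 10010110001110100011100001:
  c[0] = d·G[:,0] = (10010110001110100011100001)·(11011010101101010101010101) mod 2 = 1+0+0+1+0+0+1+0+0+0+1+1+0+0+0+0+0+0+0+1+0+0+0+0+0+1 mod 2 = 1
  c[1] = d·G[:,1] = (10010110001110100011100001)·(10110110011011001100110011) mod 2 = 1+0+0+1+0+1+1+0+0+0+1+0+1+0+0+0+0+0+0+0+1+0+0+0+0+1 mod 2 = 0
  c[2] = d·G[:,2] = (10010110001110100011100001)·(10000000000000000000000000) mod 2 = 1+0+0+0+0+0+0+0+0+0+0+0+0+0+0+0+0+0+0+0+0+0+0+0+0+0 mod 2 = 1
  c[3] = d·G[:,3] = (10010110001110100011100001)·(01110001111000111100001111) mod 2 = 0+0+0+1+0+0+0+0+0+0+1+0+0+0+1+0+0+0+0+0+0+0+0+0+0+1 mod 2 = 0
  c[4] = d·G[:,4] = (10010110001110100011100001)·(01000000000000000000000000) mod 2 = 0+0+0+0+0+0+0+0+0+0+0+0+0+0+0+0+0+0+0+0+0+0+0+0+0+0 mod 2 = 0
  c[5] = d·G[:,5] = (10010110001110100011100001)·(00100000000000000000000000) mod 2 = 0+0+0+0+0+0+0+0+0+0+0+0+0+0+0+0+0+0+0+0+0+0+0+0+0+0 mod 2 = 0
  c[6] = d·G[:,6] = (10010110001110100011100001)·(00010000000000000000000000) mod 2 = 0+0+0+1+0+0+0+0+0+0+0+0+0+0+0+0+0+0+0+0+0+0+0+0+0+0 mod 2 = 1
  c[7] = d·G[:,7] = (10010110001110100011100001)·(00001111111000000011111111) mod 2 = 0+0+0+0+0+1+1+0+0+0+1+0+0+0+0+0+0+0+1+1+1+0+0+0+0+1 mod 2 = 1
  c[8] = d·G[:,8] = (10010110001110100011100001)·(00001000000000000000000000) mod 2 = 0+0+0+0+0+0+0+0+0+0+0+0+0+0+0+0+0+0+0+0+0+0+0+0+0+0 mod 2 = 0
  c[9] = d·G[:,9] = (10010110001110100011100001)·(00000100000000000000000000) mod 2 = 0+0+0+0+0+1+0+0+0+0+0+0+0+0+0+0+0+0+0+0+0+0+0+0+0+0 mod 2 = 1
  c[10] = d·G[:,10] = (10010110001110100011100001)·(00000010000000000000000000) mod 2 = 0+0+0+0+0+0+1+0+0+0+0+0+0+0+0+0+0+0+0+0+0+0+0+0+0+0 mod 2 = 1
  c[11] = d·G[:,11] = (10010110001110100011100001)·(00000001000000000000000000) mod 2 = 0+0+0+0+0+0+0+0+0+0+0+0+0+0+0+0+0+0+0+0+0+0+0+0+0+0 mod 2 = 0
  c[12] = d·G[:,12] = (10010110001110100011100001)·(00000000100000000000000000) mod 2 = 0+0+0+0+0+0+0+0+0+0+0+0+0+0+0+0+0+0+0+0+0+0+0+0+0+0 mod 2 = 0
  c[13] = d·G[:,13] = (10010110001110100011100001)·(00000000010000000000000000) mod 2 = 0+0+0+0+0+0+0+0+0+0+0+0+0+0+0+0+0+0+0+0+0+0+0+0+0+0 mod 2 = 0
  c[14] = d·G[:,14] = (10010110001110100011100001)·(00000000001000000000000000) mod 2 = 0+0+0+0+0+0+0+0+0+0+1+0+0+0+0+0+0+0+0+0+0+0+0+0+0+0 mod 2 = 1
  c[15] = d·G[:,15] = (10010110001110100011100001)·(00000000000111111111111111) mod 2 = 0+0+0+0+0+0+0+0+0+0+0+1+1+0+1+0+0+0+1+1+1+0+0+0+0+1 mod 2 = 1
  c[16] = d·G[:,16] = (10010110001110100011100001)·(00000000000100000000000000) mod 2 = 0+0+0+0+0+0+0+0+0+0+0+1+0+0+0+0+0+0+0+0+0+0+0+0+0+0 mod 2 = 1
  c[17] = d·G[:,17] = (10010110001110100011100001)·(00000000000010000000000000) mod 2 = 0+0+0+0+0+0+0+0+0+0+0+0+1+0+0+0+0+0+0+0+0+0+0+0+0+0 mod 2 = 1
  c[18] = d·G[:,18] = (10010110001110100011100001)·(00000000000001000000000000) mod 2 = 0+0+0+0+0+0+0+0+0+0+0+0+0+0+0+0+0+0+0+0+0+0+0+0+0+0 mod 2 = 0
  c[19] = d·G[:,19] = (10010110001110100011100001)·(00000000000000100000000000) mod 2 = 0+0+0+0+0+0+0+0+0+0+0+0+0+0+1+0+0+0+0+0+0+0+0+0+0+0 mod 2 = 1
  c[20] = d·G[:,20] = (10010110001110100011100001)·(00000000000000010000000000) mod 2 = 0+0+0+0+0+0+0+0+0+0+0+0+0+0+0+0+0+0+0+0+0+0+0+0+0+0 mod 2 = 0
  c[21] = d·G[:,21] = (10010110001110100011100001)·(00000000000000001000000000) mod 2 = 0+0+0+0+0+0+0+0+0+0+0+0+0+0+0+0+0+0+0+0+0+0+0+0+0+0 mod 2 = 0
  c[22] = d·G[:,22] = (10010110001110100011100001)·(00000000000000000100000000) mod 2 = 0+0+0+0+0+0+0+0+0+0+0+0+0+0+0+0+0+0+0+0+0+0+0+0+0+0 mod 2 = 0
  c[23] = d·G[:,23] = (10010110001110100011100001)·(00000000000000000010000000) mod 2 = 0+0+0+0+0+0+0+0+0+0+0+0+0+0+0+0+0+0+1+0+0+0+0+0+0+0 mod 2 = 1
  c[24] = d·G[:,24] = (10010110001110100011100001)·(00000000000000000001000000) mod 2 = 0+0+0+0+0+0+0+0+0+0+0+0+0+0+0+0+0+0+0+1+0+0+0+0+0+0 mod 2 = 1
  c[25] = d·G[:,25] = (10010110001110100011100001)·(00000000000000000000100000) mod 2 = 0+0+0+0+0+0+0+0+0+0+0+0+0+0+0+0+0+0+0+0+1+0+0+0+0+0 mod 2 = 1
  c[26] = d·G[:,26] = (10010110001110100011100001)·(00000000000000000000010000) mod 2 = 0+0+0+0+0+0+0+0+0+0+0+0+0+0+0+0+0+0+0+0+0+0+0+0+0+0 mod 2 = 0
  c[27] = d·G[:,27] = (10010110001110100011100001)·(00000000000000000000001000) mod 2 = 0+0+0+0+0+0+0+0+0+0+0+0+0+0+0+0+0+0+0+0+0+0+0+0+0+0 mod 2 = 0
  c[28] = d·G[:,28] = (10010110001110100011100001)·(00000000000000000000000100) mod 2 = 0+0+0+0+0+0+0+0+0+0+0+0+0+0+0+0+0+0+0+0+0+0+0+0+0+0 mod 2 = 0
  c[29] = d·G[:,29] = (10010110001110100011100001)·(00000000000000000000000010) mod 2 = 0+0+0+0+0+0+0+0+0+0+0+0+0+0+0+0+0+0+0+0+0+0+0+0+0+0 mod 2 = 0
  c[30] = d·G[:,30] = (10010110001110100011100001)·(00000000000000000000000001) mod 2 = 0+0+0+0+0+0+0+0+0+0+0+0+0+0+0+0+0+0+0+0+0+0+0+0+0+1 mod 2 = 1
Codeword = 1010001101100011110100011100001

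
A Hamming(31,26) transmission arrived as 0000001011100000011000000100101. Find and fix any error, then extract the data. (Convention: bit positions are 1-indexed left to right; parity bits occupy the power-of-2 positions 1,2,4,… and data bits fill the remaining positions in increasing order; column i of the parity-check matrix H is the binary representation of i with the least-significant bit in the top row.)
Syndrome s = H · r^T (mod 2), r = 0000001011100000011000000100101:
  s[0] = (1010101010101010101010101010101)·(0000001011100000011000000100101) mod 2 = 0+0+0+0+0+0+1+0+1+0+1+0+0+0+0+0+0+0+1+0+0+0+0+0+0+0+0+0+1+0+1 mod 2 = 0
  s[1] = (0110011001100110011001100110011)·(0000001011100000011000000100101) mod 2 = 0+0+0+0+0+0+1+0+0+1+1+0+0+0+0+0+0+1+1+0+0+0+0+0+0+1+0+0+0+0+1 mod 2 = 1
  s[2] = (0001111000011110000111100001111)·(0000001011100000011000000100101) mod 2 = 0+0+0+0+0+0+1+0+0+0+0+0+0+0+0+0+0+0+0+0+0+0+0+0+0+0+0+0+1+0+1 mod 2 = 1
  s[3] = (0000000111111110000000011111111)·(0000001011100000011000000100101) mod 2 = 0+0+0+0+0+0+0+0+1+1+1+0+0+0+0+0+0+0+0+0+0+0+0+0+0+1+0+0+1+0+1 mod 2 = 0
  s[4] = (0000000000000001111111111111111)·(0000001011100000011000000100101) mod 2 = 0+0+0+0+0+0+0+0+0+0+0+0+0+0+0+0+0+1+1+0+0+0+0+0+0+1+0+0+1+0+1 mod 2 = 1
Syndrome = 01101
Column 22 of H equals this syndrome → error at bit 22 (1-indexed).
Flip bit 22: 0000001011100000011000000100101 → 0000001011100000011001000100101
Extract data bits at positions {3,5,6,7,9,10,11,12,13,14,15,17,18,19,20,21,22,23,24,25,26,27,28,29,30,31}: 00011110000011001000100101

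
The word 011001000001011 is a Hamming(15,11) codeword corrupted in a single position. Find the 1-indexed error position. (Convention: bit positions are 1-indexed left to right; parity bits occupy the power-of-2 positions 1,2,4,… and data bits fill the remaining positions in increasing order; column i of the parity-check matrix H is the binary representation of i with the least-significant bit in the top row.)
Syndrome s = H · r^T (mod 2), r = 011001000001011:
  s[0] = (101010101010101)·(011001000001011) mod 2 = 0+0+1+0+0+0+0+0+0+0+0+0+0+0+1 mod 2 = 0
  s[1] = (011001100110011)·(011001000001011) mod 2 = 0+1+1+0+0+1+0+0+0+0+0+0+0+1+1 mod 2 = 1
  s[2] = (000111100001111)·(011001000001011) mod 2 = 0+0+0+0+0+1+0+0+0+0+0+1+0+1+1 mod 2 = 0
  s[3] = (000000011111111)·(011001000001011) mod 2 = 0+0+0+0+0+0+0+0+0+0+0+1+0+1+1 mod 2 = 1
Syndrome = 0101
Column i of H is the binary representation of i, so the syndrome is the binary index of the flipped bit.
Read s = 0101 with s[0] as LSB: 0·2^0 + 1·2^1 + 0·2^2 + 1·2^3 = 10.
Error is at bit position 10.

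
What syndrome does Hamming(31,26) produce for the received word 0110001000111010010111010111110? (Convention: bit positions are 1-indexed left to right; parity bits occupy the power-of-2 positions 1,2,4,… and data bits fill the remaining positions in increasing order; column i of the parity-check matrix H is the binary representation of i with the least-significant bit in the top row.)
Syndrome s = H · r^T (mod 2), r = 0110001000111010010111010111110:
  s[0] = (1010101010101010101010101010101)·(0110001000111010010111010111110) mod 2 = 0+0+1+0+0+0+1+0+0+0+1+0+1+0+1+0+0+0+0+0+1+0+0+0+0+0+1+0+1+0+0 mod 2 = 0
  s[1] = (0110011001100110011001100110011)·(0110001000111010010111010111110) mod 2 = 0+1+1+0+0+0+1+0+0+0+1+0+0+0+1+0+0+1+0+0+0+1+0+0+0+1+1+0+0+1+0 mod 2 = 0
  s[2] = (0001111000011110000111100001111)·(0110001000111010010111010111110) mod 2 = 0+0+0+0+0+0+1+0+0+0+0+1+1+0+1+0+0+0+0+1+1+1+0+0+0+0+0+1+1+1+0 mod 2 = 0
  s[3] = (0000000111111110000000011111111)·(0110001000111010010111010111110) mod 2 = 0+0+0+0+0+0+0+0+0+0+1+1+1+0+1+0+0+0+0+0+0+0+0+1+0+1+1+1+1+1+0 mod 2 = 0
  s[4] = (0000000000000001111111111111111)·(0110001000111010010111010111110) mod 2 = 0+0+0+0+0+0+0+0+0+0+0+0+0+0+0+0+0+1+0+1+1+1+0+1+0+1+1+1+1+1+0 mod 2 = 0
Syndrome = 00000
s = 0: no error detected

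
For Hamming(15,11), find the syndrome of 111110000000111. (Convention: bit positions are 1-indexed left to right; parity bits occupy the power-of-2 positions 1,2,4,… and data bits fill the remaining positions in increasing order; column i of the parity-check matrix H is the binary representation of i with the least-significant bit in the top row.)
Syndrome s = H · r^T (mod 2), r = 111110000000111:
  s[0] = (101010101010101)·(111110000000111) mod 2 = 1+0+1+0+1+0+0+0+0+0+0+0+1+0+1 mod 2 = 1
  s[1] = (011001100110011)·(111110000000111) mod 2 = 0+1+1+0+0+0+0+0+0+0+0+0+0+1+1 mod 2 = 0
  s[2] = (000111100001111)·(111110000000111) mod 2 = 0+0+0+1+1+0+0+0+0+0+0+0+1+1+1 mod 2 = 1
  s[3] = (000000011111111)·(111110000000111) mod 2 = 0+0+0+0+0+0+0+0+0+0+0+0+1+1+1 mod 2 = 1
Syndrome = 1011
Non-zero syndrome: error at position 13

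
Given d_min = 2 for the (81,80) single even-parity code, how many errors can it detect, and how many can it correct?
Detection only: up to d_min − 1 = 1 errors.
Correction: up to ⌊(d_min − 1)/2⌋ = ⌊1/2⌋ = 0 errors.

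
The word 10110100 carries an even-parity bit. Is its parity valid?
Sum of all bits: 1+0+1+1+0+1+0+0 = 4; 4 mod 2 = 0. Result is 0 → valid parity.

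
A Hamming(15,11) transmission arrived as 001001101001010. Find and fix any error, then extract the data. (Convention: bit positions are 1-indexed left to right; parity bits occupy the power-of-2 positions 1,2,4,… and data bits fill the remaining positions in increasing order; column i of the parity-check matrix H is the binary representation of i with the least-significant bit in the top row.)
Syndrome s = H · r^T (mod 2), r = 001001101001010:
  s[0] = (101010101010101)·(001001101001010) mod 2 = 0+0+1+0+0+0+1+0+1+0+0+0+0+0+0 mod 2 = 1
  s[1] = (011001100110011)·(001001101001010) mod 2 = 0+0+1+0+0+1+1+0+0+0+0+0+0+1+0 mod 2 = 0
  s[2] = (000111100001111)·(001001101001010) mod 2 = 0+0+0+0+0+1+1+0+0+0+0+1+0+1+0 mod 2 = 0
  s[3] = (000000011111111)·(001001101001010) mod 2 = 0+0+0+0+0+0+0+0+1+0+0+1+0+1+0 mod 2 = 1
Syndrome = 1001
Column 9 of H equals this syndrome → error at bit 9 (1-indexed).
Flip bit 9: 001001101001010 → 001001100001010
Extract data bits at positions {3,5,6,7,9,10,11,12,13,14,15}: 10110001010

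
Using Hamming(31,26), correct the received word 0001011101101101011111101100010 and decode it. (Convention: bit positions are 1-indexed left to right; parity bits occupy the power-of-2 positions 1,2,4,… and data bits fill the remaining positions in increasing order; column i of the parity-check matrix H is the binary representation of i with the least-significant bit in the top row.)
Syndrome s = H · r^T (mod 2), r = 0001011101101101011111101100010:
  s[0] = (1010101010101010101010101010101)·(0001011101101101011111101100010) mod 2 = 0+0+0+0+0+0+1+0+0+0+1+0+1+0+0+0+0+0+1+0+1+0+1+0+1+0+0+0+0+0+0 mod 2 = 1
  s[1] = (0110011001100110011001100110011)·(0001011101101101011111101100010) mod 2 = 0+0+0+0+0+1+1+0+0+1+1+0+0+1+0+0+0+1+1+0+0+1+1+0+0+1+0+0+0+1+0 mod 2 = 1
  s[2] = (0001111000011110000111100001111)·(0001011101101101011111101100010) mod 2 = 0+0+0+1+0+1+1+0+0+0+0+0+1+1+0+0+0+0+0+1+1+1+1+0+0+0+0+0+0+1+0 mod 2 = 0
  s[3] = (0000000111111110000000011111111)·(0001011101101101011111101100010) mod 2 = 0+0+0+0+0+0+0+1+0+1+1+0+1+1+0+0+0+0+0+0+0+0+0+0+1+1+0+0+0+1+0 mod 2 = 0
  s[4] = (0000000000000001111111111111111)·(0001011101101101011111101100010) mod 2 = 0+0+0+0+0+0+0+0+0+0+0+0+0+0+0+1+0+1+1+1+1+1+1+0+1+1+0+0+0+1+0 mod 2 = 0
Syndrome = 11000
Column 3 of H equals this syndrome → error at bit 3 (1-indexed).
Flip bit 3: 0001011101101101011111101100010 → 0011011101101101011111101100010
Extract data bits at positions {3,5,6,7,9,10,11,12,13,14,15,17,18,19,20,21,22,23,24,25,26,27,28,29,30,31}: 10110110110011111101100010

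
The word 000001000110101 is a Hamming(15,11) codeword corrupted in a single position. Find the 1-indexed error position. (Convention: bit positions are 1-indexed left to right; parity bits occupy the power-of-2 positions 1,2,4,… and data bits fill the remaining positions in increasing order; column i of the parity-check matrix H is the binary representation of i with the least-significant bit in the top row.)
Syndrome s = H · r^T (mod 2), r = 000001000110101:
  s[0] = (101010101010101)·(000001000110101) mod 2 = 0+0+0+0+0+0+0+0+0+0+1+0+1+0+1 mod 2 = 1
  s[1] = (011001100110011)·(000001000110101) mod 2 = 0+0+0+0+0+1+0+0+0+1+1+0+0+0+1 mod 2 = 0
  s[2] = (000111100001111)·(000001000110101) mod 2 = 0+0+0+0+0+1+0+0+0+0+0+0+1+0+1 mod 2 = 1
  s[3] = (000000011111111)·(000001000110101) mod 2 = 0+0+0+0+0+0+0+0+0+1+1+0+1+0+1 mod 2 = 0
Syndrome = 1010
Column i of H is the binary representation of i, so the syndrome is the binary index of the flipped bit.
Read s = 1010 with s[0] as LSB: 1·2^0 + 0·2^1 + 1·2^2 + 0·2^3 = 5.
Error is at bit position 5.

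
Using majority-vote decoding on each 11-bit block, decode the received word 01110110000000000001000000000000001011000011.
Split into 11-bit blocks and majority-vote each:
  block 1 = 01110110000: 5 ones, 6 zeros → 0
  block 2 = 00000000100: 1 ones, 10 zeros → 0
  block 3 = 00000000000: 0 ones, 11 zeros → 0
  block 4 = 01011000011: 5 ones, 6 zeros → 0
Decoded = 0000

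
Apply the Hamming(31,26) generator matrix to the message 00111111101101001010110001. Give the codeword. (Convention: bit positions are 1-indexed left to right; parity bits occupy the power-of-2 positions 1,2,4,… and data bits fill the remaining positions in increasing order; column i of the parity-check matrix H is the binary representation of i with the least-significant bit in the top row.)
Codeword c = d · G (mod 2), d = 00111111101101001010110001:
  c[0] = d·G[:,0] = (00111111101101001010110001)·(11011010101101010101010101) mod 2 = 0+0+0+1+1+0+1+0+1+0+1+1+0+1+0+0+0+0+0+0+0+1+0+0+0+1 mod 2 = 1
  c[1] = d·G[:,1] = (00111111101101001010110001)·(10110110011011001100110011) mod 2 = 0+0+1+1+0+1+1+0+0+0+1+0+0+1+0+0+1+0+0+0+1+1+0+0+0+1 mod 2 = 0
  c[2] = d·G[:,2] = (00111111101101001010110001)·(10000000000000000000000000) mod 2 = 0+0+0+0+0+0+0+0+0+0+0+0+0+0+0+0+0+0+0+0+0+0+0+0+0+0 mod 2 = 0
  c[3] = d·G[:,3] = (00111111101101001010110001)·(01110001111000111100001111) mod 2 = 0+0+1+1+0+0+0+1+1+0+1+0+0+0+0+0+1+0+0+0+0+0+0+0+0+1 mod 2 = 1
  c[4] = d·G[:,4] = (00111111101101001010110001)·(01000000000000000000000000) mod 2 = 0+0+0+0+0+0+0+0+0+0+0+0+0+0+0+0+0+0+0+0+0+0+0+0+0+0 mod 2 = 0
  c[5] = d·G[:,5] = (00111111101101001010110001)·(00100000000000000000000000) mod 2 = 0+0+1+0+0+0+0+0+0+0+0+0+0+0+0+0+0+0+0+0+0+0+0+0+0+0 mod 2 = 1
  c[6] = d·G[:,6] = (00111111101101001010110001)·(00010000000000000000000000) mod 2 = 0+0+0+1+0+0+0+0+0+0+0+0+0+0+0+0+0+0+0+0+0+0+0+0+0+0 mod 2 = 1
  c[7] = d·G[:,7] = (00111111101101001010110001)·(00001111111000000011111111) mod 2 = 0+0+0+0+1+1+1+1+1+0+1+0+0+0+0+0+0+0+1+0+1+1+0+0+0+1 mod 2 = 0
  c[8] = d·G[:,8] = (00111111101101001010110001)·(00001000000000000000000000) mod 2 = 0+0+0+0+1+0+0+0+0+0+0+0+0+0+0+0+0+0+0+0+0+0+0+0+0+0 mod 2 = 1
  c[9] = d·G[:,9] = (00111111101101001010110001)·(00000100000000000000000000) mod 2 = 0+0+0+0+0+1+0+0+0+0+0+0+0+0+0+0+0+0+0+0+0+0+0+0+0+0 mod 2 = 1
  c[10] = d·G[:,10] = (00111111101101001010110001)·(00000010000000000000000000) mod 2 = 0+0+0+0+0+0+1+0+0+0+0+0+0+0+0+0+0+0+0+0+0+0+0+0+0+0 mod 2 = 1
  c[11] = d·G[:,11] = (00111111101101001010110001)·(00000001000000000000000000) mod 2 = 0+0+0+0+0+0+0+1+0+0+0+0+0+0+0+0+0+0+0+0+0+0+0+0+0+0 mod 2 = 1
  c[12] = d·G[:,12] = (00111111101101001010110001)·(00000000100000000000000000) mod 2 = 0+0+0+0+0+0+0+0+1+0+0+0+0+0+0+0+0+0+0+0+0+0+0+0+0+0 mod 2 = 1
  c[13] = d·G[:,13] = (00111111101101001010110001)·(00000000010000000000000000) mod 2 = 0+0+0+0+0+0+0+0+0+0+0+0+0+0+0+0+0+0+0+0+0+0+0+0+0+0 mod 2 = 0
  c[14] = d·G[:,14] = (00111111101101001010110001)·(00000000001000000000000000) mod 2 = 0+0+0+0+0+0+0+0+0+0+1+0+0+0+0+0+0+0+0+0+0+0+0+0+0+0 mod 2 = 1
  c[15] = d·G[:,15] = (00111111101101001010110001)·(00000000000111111111111111) mod 2 = 0+0+0+0+0+0+0+0+0+0+0+1+0+1+0+0+1+0+1+0+1+1+0+0+0+1 mod 2 = 1
  c[16] = d·G[:,16] = (00111111101101001010110001)·(00000000000100000000000000) mod 2 = 0+0+0+0+0+0+0+0+0+0+0+1+0+0+0+0+0+0+0+0+0+0+0+0+0+0 mod 2 = 1
  c[17] = d·G[:,17] = (00111111101101001010110001)·(00000000000010000000000000) mod 2 = 0+0+0+0+0+0+0+0+0+0+0+0+0+0+0+0+0+0+0+0+0+0+0+0+0+0 mod 2 = 0
  c[18] = d·G[:,18] = (00111111101101001010110001)·(00000000000001000000000000) mod 2 = 0+0+0+0+0+0+0+0+0+0+0+0+0+1+0+0+0+0+0+0+0+0+0+0+0+0 mod 2 = 1
  c[19] = d·G[:,19] = (00111111101101001010110001)·(00000000000000100000000000) mod 2 = 0+0+0+0+0+0+0+0+0+0+0+0+0+0+0+0+0+0+0+0+0+0+0+0+0+0 mod 2 = 0
  c[20] = d·G[:,20] = (00111111101101001010110001)·(00000000000000010000000000) mod 2 = 0+0+0+0+0+0+0+0+0+0+0+0+0+0+0+0+0+0+0+0+0+0+0+0+0+0 mod 2 = 0
  c[21] = d·G[:,21] = (00111111101101001010110001)·(00000000000000001000000000) mod 2 = 0+0+0+0+0+0+0+0+0+0+0+0+0+0+0+0+1+0+0+0+0+0+0+0+0+0 mod 2 = 1
  c[22] = d·G[:,22] = (00111111101101001010110001)·(00000000000000000100000000) mod 2 = 0+0+0+0+0+0+0+0+0+0+0+0+0+0+0+0+0+0+0+0+0+0+0+0+0+0 mod 2 = 0
  c[23] = d·G[:,23] = (00111111101101001010110001)·(00000000000000000010000000) mod 2 = 0+0+0+0+0+0+0+0+0+0+0+0+0+0+0+0+0+0+1+0+0+0+0+0+0+0 mod 2 = 1
  c[24] = d·G[:,24] = (00111111101101001010110001)·(00000000000000000001000000) mod 2 = 0+0+0+0+0+0+0+0+0+0+0+0+0+0+0+0+0+0+0+0+0+0+0+0+0+0 mod 2 = 0
  c[25] = d·G[:,25] = (00111111101101001010110001)·(00000000000000000000100000) mod 2 = 0+0+0+0+0+0+0+0+0+0+0+0+0+0+0+0+0+0+0+0+1+0+0+0+0+0 mod 2 = 1
  c[26] = d·G[:,26] = (00111111101101001010110001)·(00000000000000000000010000) mod 2 = 0+0+0+0+0+0+0+0+0+0+0+0+0+0+0+0+0+0+0+0+0+1+0+0+0+0 mod 2 = 1
  c[27] = d·G[:,27] = (00111111101101001010110001)·(00000000000000000000001000) mod 2 = 0+0+0+0+0+0+0+0+0+0+0+0+0+0+0+0+0+0+0+0+0+0+0+0+0+0 mod 2 = 0
  c[28] = d·G[:,28] = (00111111101101001010110001)·(00000000000000000000000100) mod 2 = 0+0+0+0+0+0+0+0+0+0+0+0+0+0+0+0+0+0+0+0+0+0+0+0+0+0 mod 2 = 0
  c[29] = d·G[:,29] = (00111111101101001010110001)·(00000000000000000000000010) mod 2 = 0+0+0+0+0+0+0+0+0+0+0+0+0+0+0+0+0+0+0+0+0+0+0+0+0+0 mod 2 = 0
  c[30] = d·G[:,30] = (00111111101101001010110001)·(00000000000000000000000001) mod 2 = 0+0+0+0+0+0+0+0+0+0+0+0+0+0+0+0+0+0+0+0+0+0+0+0+0+1 mod 2 = 1
Codeword = 1001011011111011101001010110001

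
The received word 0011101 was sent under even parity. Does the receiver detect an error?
Sum of received bits: 0+0+1+1+1+0+1 = 4; 4 mod 2 = 0. Result is 0 → no error detected.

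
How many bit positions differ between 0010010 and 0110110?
XOR = 0100100, count of 1s = 2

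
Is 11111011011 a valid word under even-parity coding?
Sum of all bits: 1+1+1+1+1+0+1+1+0+1+1 = 9; 9 mod 2 = 1. Result is 1 → parity error detected.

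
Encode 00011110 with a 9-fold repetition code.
Repeat each bit 9× and concatenate:
0→000000000  0→000000000  0→000000000  1→111111111  1→111111111  1→111111111  1→111111111  0→000000000
Codeword = 000000000000000000000000000111111111111111111111111111111111111000000000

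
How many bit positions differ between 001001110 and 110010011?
XOR = 111011101, count of 1s = 7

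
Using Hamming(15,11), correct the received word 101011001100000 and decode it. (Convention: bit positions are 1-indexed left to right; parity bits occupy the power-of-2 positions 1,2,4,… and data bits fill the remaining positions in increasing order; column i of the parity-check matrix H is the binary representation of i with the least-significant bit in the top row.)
Syndrome s = H · r^T (mod 2), r = 101011001100000:
  s[0] = (101010101010101)·(101011001100000) mod 2 = 1+0+1+0+1+0+0+0+1+0+0+0+0+0+0 mod 2 = 0
  s[1] = (011001100110011)·(101011001100000) mod 2 = 0+0+1+0+0+1+0+0+0+1+0+0+0+0+0 mod 2 = 1
  s[2] = (000111100001111)·(101011001100000) mod 2 = 0+0+0+0+1+1+0+0+0+0+0+0+0+0+0 mod 2 = 0
  s[3] = (000000011111111)·(101011001100000) mod 2 = 0+0+0+0+0+0+0+0+1+1+0+0+0+0+0 mod 2 = 0
Syndrome = 0100
Column 2 of H equals this syndrome → error at bit 2 (1-indexed).
Flip bit 2: 101011001100000 → 111011001100000
Extract data bits at positions {3,5,6,7,9,10,11,12,13,14,15}: 11101100000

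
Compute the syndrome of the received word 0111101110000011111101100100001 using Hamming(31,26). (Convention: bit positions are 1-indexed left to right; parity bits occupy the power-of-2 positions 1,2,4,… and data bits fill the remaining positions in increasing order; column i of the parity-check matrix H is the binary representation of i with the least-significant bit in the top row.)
Syndrome s = H · r^T (mod 2), r = 0111101110000011111101100100001:
  s[0] = (1010101010101010101010101010101)·(0111101110000011111101100100001) mod 2 = 0+0+1+0+1+0+1+0+1+0+0+0+0+0+1+0+1+0+1+0+0+0+1+0+0+0+0+0+0+0+1 mod 2 = 1
  s[1] = (0110011001100110011001100110011)·(0111101110000011111101100100001) mod 2 = 0+1+1+0+0+0+1+0+0+0+0+0+0+0+1+0+0+1+1+0+0+1+1+0+0+1+0+0+0+0+1 mod 2 = 0
  s[2] = (0001111000011110000111100001111)·(0111101110000011111101100100001) mod 2 = 0+0+0+1+1+0+1+0+0+0+0+0+0+0+1+0+0+0+0+1+0+1+1+0+0+0+0+0+0+0+1 mod 2 = 0
  s[3] = (0000000111111110000000011111111)·(0111101110000011111101100100001) mod 2 = 0+0+0+0+0+0+0+1+1+0+0+0+0+0+1+0+0+0+0+0+0+0+0+0+0+1+0+0+0+0+1 mod 2 = 1
  s[4] = (0000000000000001111111111111111)·(0111101110000011111101100100001) mod 2 = 0+0+0+0+0+0+0+0+0+0+0+0+0+0+0+1+1+1+1+1+0+1+1+0+0+1+0+0+0+0+1 mod 2 = 1
Syndrome = 10011
Non-zero syndrome: error at position 25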